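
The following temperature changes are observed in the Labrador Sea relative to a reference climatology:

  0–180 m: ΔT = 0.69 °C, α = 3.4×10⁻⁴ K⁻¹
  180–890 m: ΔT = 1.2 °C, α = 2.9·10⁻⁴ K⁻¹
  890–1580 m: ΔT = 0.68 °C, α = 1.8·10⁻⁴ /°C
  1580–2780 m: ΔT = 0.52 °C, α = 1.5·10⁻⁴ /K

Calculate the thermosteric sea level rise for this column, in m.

Layer 1: 3.4×10⁻⁴ × 180 × 0.69 = 0.042228 m
1.2 × 2.9×10⁻⁴ × 710 = 0.24708 m
690 × 0.68 × 1.8×10⁻⁴ = 0.084456 m
Layer 4: 1.5×10⁻⁴ × 1200 × 0.52 = 0.09360 m
Δh = 0.042228 + 0.24708 + 0.084456 + 0.09360 = 0.467364 m

0.467 m of thermosteric rise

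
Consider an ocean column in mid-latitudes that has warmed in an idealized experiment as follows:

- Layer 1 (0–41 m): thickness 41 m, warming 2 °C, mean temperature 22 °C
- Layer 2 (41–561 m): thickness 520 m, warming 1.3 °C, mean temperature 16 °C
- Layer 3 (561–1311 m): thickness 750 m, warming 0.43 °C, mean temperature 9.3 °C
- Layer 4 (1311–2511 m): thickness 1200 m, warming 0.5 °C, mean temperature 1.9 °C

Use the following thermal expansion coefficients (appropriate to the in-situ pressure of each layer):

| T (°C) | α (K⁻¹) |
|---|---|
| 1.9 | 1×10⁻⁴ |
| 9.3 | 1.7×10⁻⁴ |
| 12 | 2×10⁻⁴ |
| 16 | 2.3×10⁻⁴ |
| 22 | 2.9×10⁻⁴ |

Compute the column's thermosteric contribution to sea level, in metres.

Δh = 0.294 m

Layer 1 at 22 °C → α = 2.9×10⁻⁴ K⁻¹
Layer 2 at 16 °C → α = 2.3×10⁻⁴ K⁻¹
Layer 3 at 9.3 °C → α = 1.7×10⁻⁴ K⁻¹
Layer 4 at 1.9 °C → α = 1×10⁻⁴ K⁻¹
Layer 1: 2.9×10⁻⁴ × 41 × 2 = 0.02378 m
Layer 2: 520 × 1.3 × 2.3×10⁻⁴ = 0.15548 m
750 × 0.43 × 1.7×10⁻⁴ = 0.054825 m
1311–2511 m: 0.5 × 1×10⁻⁴ × 1200 = 0.06000 m
Δh = 0.02378 + 0.15548 + 0.054825 + 0.06000 = 0.294085 m ≈ 0.294 m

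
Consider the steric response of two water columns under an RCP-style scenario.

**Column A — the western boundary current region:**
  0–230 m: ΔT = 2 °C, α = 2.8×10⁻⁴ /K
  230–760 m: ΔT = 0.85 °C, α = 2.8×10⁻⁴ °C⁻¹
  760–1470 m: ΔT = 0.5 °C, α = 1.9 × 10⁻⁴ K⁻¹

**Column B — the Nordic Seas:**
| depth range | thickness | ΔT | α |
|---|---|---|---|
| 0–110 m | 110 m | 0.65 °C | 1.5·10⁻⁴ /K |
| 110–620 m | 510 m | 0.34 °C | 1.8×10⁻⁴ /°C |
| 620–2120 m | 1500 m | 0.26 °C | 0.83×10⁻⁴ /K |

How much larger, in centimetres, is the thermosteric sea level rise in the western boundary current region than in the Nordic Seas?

25 cm larger

A 2.8×10⁻⁴ × 230 × 2 = 0.12880 m
A 230–760 m: 0.85 × 530 × 2.8×10⁻⁴ = 0.12614 m
A 760–1470 m: 0.5 × 1.9×10⁻⁴ × 710 = 0.06745 m
A total: 0.32239 m
B 0–110 m: 110 × 0.65 × 1.5×10⁻⁴ = 0.010725 m
B 110–620 m: 0.34 × 1.8×10⁻⁴ × 510 = 0.031212 m
B 620–2120 m: 1500 × 0.26 × 0.83×10⁻⁴ = 0.03237 m
B total: 0.074307 m
Difference: 0.32239 − 0.074307 = 0.248083 m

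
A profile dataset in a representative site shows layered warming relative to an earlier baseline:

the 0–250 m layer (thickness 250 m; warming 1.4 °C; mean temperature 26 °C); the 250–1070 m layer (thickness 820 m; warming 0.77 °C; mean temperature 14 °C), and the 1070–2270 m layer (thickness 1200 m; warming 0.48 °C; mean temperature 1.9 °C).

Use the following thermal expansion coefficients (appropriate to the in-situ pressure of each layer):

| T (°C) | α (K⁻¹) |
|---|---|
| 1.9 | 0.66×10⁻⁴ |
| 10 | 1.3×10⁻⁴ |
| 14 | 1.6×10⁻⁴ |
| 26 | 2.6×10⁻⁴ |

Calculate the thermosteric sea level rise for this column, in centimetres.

Layer 1 at 26 °C → α = 2.6×10⁻⁴ K⁻¹
Layer 2 at 14 °C → α = 1.6×10⁻⁴ K⁻¹
Layer 3 at 1.9 °C → α = 0.66×10⁻⁴ K⁻¹
Layer 1: 2.6×10⁻⁴ × 1.4 × 250 = 0.09100 m
250–1070 m: 1.6×10⁻⁴ × 820 × 0.77 = 0.101024 m
1070–2270 m: 1200 × 0.66×10⁻⁴ × 0.48 = 0.038016 m
Δh = 0.09100 + 0.101024 + 0.038016 = 0.23004 m

Δh ≈ 23 cm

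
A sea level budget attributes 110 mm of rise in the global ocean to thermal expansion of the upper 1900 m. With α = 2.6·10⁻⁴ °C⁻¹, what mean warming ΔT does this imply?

0.22 °C

ΔT = Δh/(αH) = 0.11 / (2.6×10⁻⁴ × 1900) ≈ 0.2227 °C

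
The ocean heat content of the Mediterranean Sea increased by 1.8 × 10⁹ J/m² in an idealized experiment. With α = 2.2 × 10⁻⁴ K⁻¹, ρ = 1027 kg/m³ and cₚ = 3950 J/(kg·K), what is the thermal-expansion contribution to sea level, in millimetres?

about 97.6 mm

Δh = αQ/(ρcₚ) = 2.2×10⁻⁴ × 1.8×10⁹ / (1027 × 3950) ≈ 0.097617 m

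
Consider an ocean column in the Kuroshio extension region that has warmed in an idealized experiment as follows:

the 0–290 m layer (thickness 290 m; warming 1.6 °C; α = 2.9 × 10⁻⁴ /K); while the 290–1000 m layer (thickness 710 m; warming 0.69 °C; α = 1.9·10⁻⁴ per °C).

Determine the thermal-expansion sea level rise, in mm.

290 × 1.6 × 2.9×10⁻⁴ = 0.13456 m
1.9×10⁻⁴ × 710 × 0.69 = 0.093081 m
Δh = 0.13456 + 0.093081 = 0.227641 m

about 228 mm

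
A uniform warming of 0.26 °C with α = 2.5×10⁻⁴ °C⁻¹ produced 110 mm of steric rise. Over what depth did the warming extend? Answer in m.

H = Δh/(αΔT) = 0.11 / (2.5×10⁻⁴ × 0.26) ≈ 1692 m

H ≈ 1690 m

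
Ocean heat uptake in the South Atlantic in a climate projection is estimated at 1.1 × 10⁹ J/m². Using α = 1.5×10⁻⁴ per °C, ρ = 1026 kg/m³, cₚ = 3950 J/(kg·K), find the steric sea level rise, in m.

Δh = 0.0407 m

Δh = αQ/(ρcₚ) = 1.5×10⁻⁴ × 1.1×10⁹ / (1026 × 3950) ≈ 0.040714 m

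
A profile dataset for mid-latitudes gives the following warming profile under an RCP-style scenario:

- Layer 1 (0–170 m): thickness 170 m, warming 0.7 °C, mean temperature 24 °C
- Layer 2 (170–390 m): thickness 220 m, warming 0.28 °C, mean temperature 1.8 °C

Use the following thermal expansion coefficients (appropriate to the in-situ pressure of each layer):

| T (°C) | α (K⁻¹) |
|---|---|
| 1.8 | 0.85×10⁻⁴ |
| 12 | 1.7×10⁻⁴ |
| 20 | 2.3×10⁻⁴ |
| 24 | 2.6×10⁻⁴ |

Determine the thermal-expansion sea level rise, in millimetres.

Δh ≈ 36 mm

Layer 1 at 24 °C → α = 2.6×10⁻⁴ K⁻¹
Layer 2 at 1.8 °C → α = 0.85×10⁻⁴ K⁻¹
Layer 1: 0.7 × 2.6×10⁻⁴ × 170 = 0.03094 m
170–390 m: 0.28 × 0.85×10⁻⁴ × 220 = 0.005236 m
Δh = 0.03094 + 0.005236 = 0.036176 m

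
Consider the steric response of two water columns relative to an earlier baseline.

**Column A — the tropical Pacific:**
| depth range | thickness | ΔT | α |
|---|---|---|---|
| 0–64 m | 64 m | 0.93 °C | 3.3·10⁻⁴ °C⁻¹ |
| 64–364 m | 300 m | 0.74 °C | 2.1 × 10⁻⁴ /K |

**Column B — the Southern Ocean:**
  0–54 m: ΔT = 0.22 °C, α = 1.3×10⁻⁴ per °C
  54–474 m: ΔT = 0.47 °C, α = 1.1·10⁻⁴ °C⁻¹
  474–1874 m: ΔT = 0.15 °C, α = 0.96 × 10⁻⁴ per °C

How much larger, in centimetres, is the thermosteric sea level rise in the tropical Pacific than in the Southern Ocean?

Δh_A − Δh_B ≈ 2.3 cm

A Layer 1: 0.93 × 3.3×10⁻⁴ × 64 = 0.0196416 m
A 64–364 m: 0.74 × 2.1×10⁻⁴ × 300 = 0.04662 m
A total: 0.0662616 m
B 0–54 m: 54 × 0.22 × 1.3×10⁻⁴ = 0.0015444 m
B Layer 2: 0.47 × 420 × 1.1×10⁻⁴ = 0.021714 m
B 1400 × 0.96×10⁻⁴ × 0.15 = 0.02016 m
B total: 0.0434184 m
Difference: 0.0662616 − 0.0434184 = 0.0228432 m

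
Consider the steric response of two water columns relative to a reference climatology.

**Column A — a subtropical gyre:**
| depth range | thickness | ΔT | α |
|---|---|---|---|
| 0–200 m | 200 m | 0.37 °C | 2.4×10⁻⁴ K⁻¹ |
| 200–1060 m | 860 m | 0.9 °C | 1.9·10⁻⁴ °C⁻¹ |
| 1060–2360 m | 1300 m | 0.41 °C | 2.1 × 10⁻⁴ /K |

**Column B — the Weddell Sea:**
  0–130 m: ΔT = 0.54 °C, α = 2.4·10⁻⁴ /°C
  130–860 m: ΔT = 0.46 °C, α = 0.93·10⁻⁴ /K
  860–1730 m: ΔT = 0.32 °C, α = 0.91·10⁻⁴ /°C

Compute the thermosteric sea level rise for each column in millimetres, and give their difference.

A 0–200 m: 0.37 × 2.4×10⁻⁴ × 200 = 0.01776 m
A 860 × 0.9 × 1.9×10⁻⁴ = 0.14706 m
A 1060–2360 m: 1300 × 2.1×10⁻⁴ × 0.41 = 0.11193 m
A total: 0.27675 m
B 0–130 m: 2.4×10⁻⁴ × 130 × 0.54 = 0.016848 m
B 0.46 × 730 × 0.93×10⁻⁴ = 0.0312294 m
B 0.32 × 870 × 0.91×10⁻⁴ = 0.0253344 m
B total: 0.0734118 m
Difference: 0.27675 − 0.0734118 = 0.2033382 m

A: 280 mm; B: 73 mm; difference 200 mm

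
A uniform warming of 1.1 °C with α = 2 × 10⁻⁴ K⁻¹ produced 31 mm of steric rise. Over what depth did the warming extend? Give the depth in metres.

H = Δh/(αΔT) = 0.031 / (2×10⁻⁴ × 1.1) ≈ 140.9 m

about 140 m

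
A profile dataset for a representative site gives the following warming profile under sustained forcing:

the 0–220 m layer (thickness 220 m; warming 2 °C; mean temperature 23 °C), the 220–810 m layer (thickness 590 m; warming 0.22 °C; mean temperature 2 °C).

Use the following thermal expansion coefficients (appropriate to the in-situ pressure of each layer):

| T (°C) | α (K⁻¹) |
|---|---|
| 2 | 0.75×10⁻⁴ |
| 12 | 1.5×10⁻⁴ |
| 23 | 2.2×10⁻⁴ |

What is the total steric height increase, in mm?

Δh = 107 mm

Layer 1 at 23 °C → α = 2.2×10⁻⁴ K⁻¹
Layer 2 at 2 °C → α = 0.75×10⁻⁴ K⁻¹
Layer 1: 220 × 2 × 2.2×10⁻⁴ = 0.09680 m
Layer 2: 0.75×10⁻⁴ × 0.22 × 590 = 0.009735 m
Δh = 0.09680 + 0.009735 = 0.106535 m ≈ 107 mm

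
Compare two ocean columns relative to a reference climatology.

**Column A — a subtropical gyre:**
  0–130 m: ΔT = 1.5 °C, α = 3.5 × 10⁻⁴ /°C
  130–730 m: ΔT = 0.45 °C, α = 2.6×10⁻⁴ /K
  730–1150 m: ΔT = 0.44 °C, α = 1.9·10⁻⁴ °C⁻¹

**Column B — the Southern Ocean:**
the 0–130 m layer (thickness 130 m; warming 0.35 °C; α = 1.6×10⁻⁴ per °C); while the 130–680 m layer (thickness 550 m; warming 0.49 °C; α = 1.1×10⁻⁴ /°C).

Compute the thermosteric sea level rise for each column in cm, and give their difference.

A 0–130 m: 1.5 × 130 × 3.5×10⁻⁴ = 0.06825 m
A Layer 2: 2.6×10⁻⁴ × 600 × 0.45 = 0.07020 m
A 420 × 1.9×10⁻⁴ × 0.44 = 0.035112 m
A total: 0.173562 m
B 0–130 m: 0.35 × 1.6×10⁻⁴ × 130 = 0.00728 m
B 130–680 m: 1.1×10⁻⁴ × 0.49 × 550 = 0.029645 m
B total: 0.036925 m
Difference: 0.173562 − 0.036925 = 0.136637 m

A: 17.4 cm; B: 3.69 cm; difference 13.7 cm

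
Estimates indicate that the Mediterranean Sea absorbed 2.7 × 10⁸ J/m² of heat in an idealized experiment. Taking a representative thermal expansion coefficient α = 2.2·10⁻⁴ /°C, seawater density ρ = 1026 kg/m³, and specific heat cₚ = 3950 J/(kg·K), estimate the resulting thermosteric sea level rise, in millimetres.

about 14.7 mm

Δh = αQ/(ρcₚ) = 2.2×10⁻⁴ × 2.7×10⁸ / (1026 × 3950) ≈ 0.014657 m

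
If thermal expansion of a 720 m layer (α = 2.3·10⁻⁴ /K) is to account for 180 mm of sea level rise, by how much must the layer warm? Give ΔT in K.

ΔT ≈ 1.09 K

ΔT = Δh/(αH) = 0.18 / (2.3×10⁻⁴ × 720) ≈ 1.087 K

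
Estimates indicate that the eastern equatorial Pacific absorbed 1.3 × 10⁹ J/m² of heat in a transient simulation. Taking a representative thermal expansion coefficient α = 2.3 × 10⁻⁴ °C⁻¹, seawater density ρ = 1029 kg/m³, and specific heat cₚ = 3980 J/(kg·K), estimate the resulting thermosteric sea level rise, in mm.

Δh = 73.0 mm

Δh = αQ/(ρcₚ) = 2.3×10⁻⁴ × 1.3×10⁹ / (1029 × 3980) ≈ 0.073008 m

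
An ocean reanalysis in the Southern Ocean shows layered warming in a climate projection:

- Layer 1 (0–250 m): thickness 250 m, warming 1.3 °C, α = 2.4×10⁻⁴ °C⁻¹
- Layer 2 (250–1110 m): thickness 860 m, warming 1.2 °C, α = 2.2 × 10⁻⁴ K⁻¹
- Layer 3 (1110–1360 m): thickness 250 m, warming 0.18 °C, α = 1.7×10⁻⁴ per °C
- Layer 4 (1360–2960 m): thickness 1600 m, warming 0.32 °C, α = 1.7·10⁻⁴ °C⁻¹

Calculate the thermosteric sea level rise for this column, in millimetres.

Δh ≈ 400 mm

0–250 m: 250 × 1.3 × 2.4×10⁻⁴ = 0.07800 m
2.2×10⁻⁴ × 860 × 1.2 = 0.22704 m
0.18 × 1.7×10⁻⁴ × 250 = 0.00765 m
1360–2960 m: 1600 × 1.7×10⁻⁴ × 0.32 = 0.08704 m
Δh = 0.07800 + 0.22704 + 0.00765 + 0.08704 = 0.39973 m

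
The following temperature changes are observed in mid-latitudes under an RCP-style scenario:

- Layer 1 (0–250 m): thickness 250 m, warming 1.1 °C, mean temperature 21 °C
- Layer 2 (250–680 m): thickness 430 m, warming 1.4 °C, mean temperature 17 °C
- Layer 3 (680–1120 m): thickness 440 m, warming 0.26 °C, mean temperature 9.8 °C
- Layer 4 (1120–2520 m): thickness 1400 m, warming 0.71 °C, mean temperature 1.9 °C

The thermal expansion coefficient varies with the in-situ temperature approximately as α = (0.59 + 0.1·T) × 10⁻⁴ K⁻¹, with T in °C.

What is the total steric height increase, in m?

Layer 1: α = (0.59 + 0.1×21)×10⁻⁴ = 2.69×10⁻⁴ K⁻¹
Layer 2: α = (0.59 + 0.1×17)×10⁻⁴ = 2.29×10⁻⁴ K⁻¹
Layer 3: α = (0.59 + 0.1×9.8)×10⁻⁴ = 1.57×10⁻⁴ K⁻¹
Layer 4: α = (0.59 + 0.1×1.9)×10⁻⁴ = 0.78×10⁻⁴ K⁻¹
1.1 × 2.69×10⁻⁴ × 250 = 0.073975 m
430 × 2.29×10⁻⁴ × 1.4 = 0.137858 m
680–1120 m: 440 × 1.57×10⁻⁴ × 0.26 = 0.0179608 m
Layer 4: 1400 × 0.78×10⁻⁴ × 0.71 = 0.077532 m
Δh = 0.073975 + 0.137858 + 0.0179608 + 0.077532 = 0.3073258 m ≈ 0.31 m

0.31 m of thermosteric rise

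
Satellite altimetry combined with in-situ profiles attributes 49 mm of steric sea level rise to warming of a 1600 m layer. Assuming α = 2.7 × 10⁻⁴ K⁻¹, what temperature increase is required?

about 0.113 K

ΔT = Δh/(αH) = 0.049 / (2.7×10⁻⁴ × 1600) ≈ 0.1134 K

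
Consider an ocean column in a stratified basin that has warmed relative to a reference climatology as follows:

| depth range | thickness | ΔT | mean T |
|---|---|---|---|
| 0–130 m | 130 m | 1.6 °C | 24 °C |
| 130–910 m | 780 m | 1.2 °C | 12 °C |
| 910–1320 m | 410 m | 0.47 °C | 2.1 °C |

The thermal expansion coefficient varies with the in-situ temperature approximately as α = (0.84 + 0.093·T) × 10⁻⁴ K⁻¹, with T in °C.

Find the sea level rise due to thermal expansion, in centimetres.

Layer 1: α = (0.84 + 0.093×24)×10⁻⁴ = 3.072×10⁻⁴ K⁻¹
Layer 2: α = (0.84 + 0.093×12)×10⁻⁴ = 1.956×10⁻⁴ K⁻¹
Layer 3: α = (0.84 + 0.093×2.1)×10⁻⁴ = 1.0353×10⁻⁴ K⁻¹
Layer 1: 130 × 1.6 × 3.072×10⁻⁴ = 0.0638976 m
130–910 m: 780 × 1.2 × 1.956×10⁻⁴ = 0.1830816 m
910–1320 m: 1.0353×10⁻⁴ × 0.47 × 410 = 0.019950231 m
Δh = 0.0638976 + 0.1830816 + 0.019950231 = 0.266929431 m

Δh = 26.7 cm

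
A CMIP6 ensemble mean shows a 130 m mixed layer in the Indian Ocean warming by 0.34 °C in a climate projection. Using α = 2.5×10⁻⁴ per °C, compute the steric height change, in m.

about 0.0111 m

Δh = αΔT·H = 2.5×10⁻⁴ × 0.34 × 130 = 0.01105 m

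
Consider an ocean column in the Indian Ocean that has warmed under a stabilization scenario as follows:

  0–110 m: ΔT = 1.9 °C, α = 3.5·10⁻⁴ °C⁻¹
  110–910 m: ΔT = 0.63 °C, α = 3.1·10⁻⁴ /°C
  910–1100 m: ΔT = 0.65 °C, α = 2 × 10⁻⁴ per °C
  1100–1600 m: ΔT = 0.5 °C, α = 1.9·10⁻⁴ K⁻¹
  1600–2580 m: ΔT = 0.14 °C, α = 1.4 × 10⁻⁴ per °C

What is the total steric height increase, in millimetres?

Δh ≈ 321 mm

110 × 1.9 × 3.5×10⁻⁴ = 0.07315 m
110–910 m: 3.1×10⁻⁴ × 800 × 0.63 = 0.15624 m
Layer 3: 2×10⁻⁴ × 0.65 × 190 = 0.02470 m
1100–1600 m: 0.5 × 1.9×10⁻⁴ × 500 = 0.04750 m
1600–2580 m: 1.4×10⁻⁴ × 980 × 0.14 = 0.019208 m
Δh = 0.07315 + 0.15624 + 0.02470 + 0.04750 + 0.019208 = 0.320798 m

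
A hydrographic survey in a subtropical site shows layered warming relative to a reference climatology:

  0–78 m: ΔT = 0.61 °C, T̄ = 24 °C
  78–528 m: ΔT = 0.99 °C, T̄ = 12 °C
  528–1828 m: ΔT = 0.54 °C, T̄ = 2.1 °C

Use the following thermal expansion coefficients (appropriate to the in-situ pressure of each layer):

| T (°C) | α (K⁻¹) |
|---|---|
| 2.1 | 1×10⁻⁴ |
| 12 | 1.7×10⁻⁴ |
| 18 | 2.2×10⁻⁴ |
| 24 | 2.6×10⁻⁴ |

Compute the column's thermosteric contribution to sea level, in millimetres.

160 mm

Layer 1 at 24 °C → α = 2.6×10⁻⁴ K⁻¹
Layer 2 at 12 °C → α = 1.7×10⁻⁴ K⁻¹
Layer 3 at 2.1 °C → α = 1×10⁻⁴ K⁻¹
0.61 × 2.6×10⁻⁴ × 78 = 0.0123708 m
78–528 m: 0.99 × 450 × 1.7×10⁻⁴ = 0.075735 m
Layer 3: 1×10⁻⁴ × 1300 × 0.54 = 0.07020 m
Δh = 0.0123708 + 0.075735 + 0.07020 = 0.1583058 m ≈ 160 mm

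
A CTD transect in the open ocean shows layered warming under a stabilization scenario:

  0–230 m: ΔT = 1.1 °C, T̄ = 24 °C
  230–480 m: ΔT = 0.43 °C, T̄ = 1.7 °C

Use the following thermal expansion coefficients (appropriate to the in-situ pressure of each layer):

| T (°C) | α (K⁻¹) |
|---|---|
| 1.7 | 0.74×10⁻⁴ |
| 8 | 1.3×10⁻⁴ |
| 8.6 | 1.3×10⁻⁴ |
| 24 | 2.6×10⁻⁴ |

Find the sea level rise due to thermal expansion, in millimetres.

about 73.7 mm

Layer 1 at 24 °C → α = 2.6×10⁻⁴ K⁻¹
Layer 2 at 1.7 °C → α = 0.74×10⁻⁴ K⁻¹
Layer 1: 1.1 × 230 × 2.6×10⁻⁴ = 0.06578 m
Layer 2: 0.43 × 250 × 0.74×10⁻⁴ = 0.007955 m
Δh = 0.06578 + 0.007955 = 0.073735 m ≈ 73.7 mm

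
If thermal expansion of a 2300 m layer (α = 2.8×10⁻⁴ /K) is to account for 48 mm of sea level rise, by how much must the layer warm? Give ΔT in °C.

ΔT = Δh/(αH) = 0.048 / (2.8×10⁻⁴ × 2300) ≈ 0.07453 °C

ΔT ≈ 0.075 °C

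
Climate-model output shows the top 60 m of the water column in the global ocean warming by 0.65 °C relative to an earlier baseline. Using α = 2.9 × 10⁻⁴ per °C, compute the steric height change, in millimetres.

Δh = 11 mm

Δh = αΔT·H = 2.9×10⁻⁴ × 0.65 × 60 = 0.01131 m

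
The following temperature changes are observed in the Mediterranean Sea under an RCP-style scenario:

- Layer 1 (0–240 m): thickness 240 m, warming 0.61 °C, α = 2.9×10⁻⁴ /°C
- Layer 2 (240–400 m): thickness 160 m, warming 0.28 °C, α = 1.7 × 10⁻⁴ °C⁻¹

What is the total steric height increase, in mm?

240 × 0.61 × 2.9×10⁻⁴ = 0.042456 m
Layer 2: 1.7×10⁻⁴ × 160 × 0.28 = 0.007616 m
Δh = 0.042456 + 0.007616 = 0.050072 m

50 mm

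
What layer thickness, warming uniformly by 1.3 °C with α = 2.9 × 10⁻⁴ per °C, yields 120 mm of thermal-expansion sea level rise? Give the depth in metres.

318 m

H = Δh/(αΔT) = 0.12 / (2.9×10⁻⁴ × 1.3) ≈ 318.3 m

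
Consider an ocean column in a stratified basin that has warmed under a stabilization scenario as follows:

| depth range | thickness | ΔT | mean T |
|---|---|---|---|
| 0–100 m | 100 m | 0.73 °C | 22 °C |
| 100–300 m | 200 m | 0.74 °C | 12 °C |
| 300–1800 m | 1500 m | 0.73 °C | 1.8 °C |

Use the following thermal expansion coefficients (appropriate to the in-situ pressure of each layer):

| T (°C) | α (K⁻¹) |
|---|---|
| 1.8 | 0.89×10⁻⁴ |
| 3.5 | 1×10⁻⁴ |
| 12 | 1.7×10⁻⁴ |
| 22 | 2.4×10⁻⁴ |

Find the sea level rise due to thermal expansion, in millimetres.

140 mm of thermosteric rise

Layer 1 at 22 °C → α = 2.4×10⁻⁴ K⁻¹
Layer 2 at 12 °C → α = 1.7×10⁻⁴ K⁻¹
Layer 3 at 1.8 °C → α = 0.89×10⁻⁴ K⁻¹
Layer 1: 0.73 × 2.4×10⁻⁴ × 100 = 0.01752 m
Layer 2: 0.74 × 1.7×10⁻⁴ × 200 = 0.02516 m
Layer 3: 1500 × 0.73 × 0.89×10⁻⁴ = 0.097455 m
Δh = 0.01752 + 0.02516 + 0.097455 = 0.140135 m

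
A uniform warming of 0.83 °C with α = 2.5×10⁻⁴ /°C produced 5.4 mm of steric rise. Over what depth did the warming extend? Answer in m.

H = Δh/(αΔT) = 0.0054 / (2.5×10⁻⁴ × 0.83) ≈ 26.02 m

26.0 m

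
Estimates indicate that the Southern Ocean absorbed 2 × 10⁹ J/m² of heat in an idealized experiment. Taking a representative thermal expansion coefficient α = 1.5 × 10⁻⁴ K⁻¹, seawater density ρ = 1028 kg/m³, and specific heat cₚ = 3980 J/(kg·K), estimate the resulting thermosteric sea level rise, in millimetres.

Δh = αQ/(ρcₚ) = 1.5×10⁻⁴ × 2×10⁹ / (1028 × 3980) ≈ 0.073324 m

about 73.3 mm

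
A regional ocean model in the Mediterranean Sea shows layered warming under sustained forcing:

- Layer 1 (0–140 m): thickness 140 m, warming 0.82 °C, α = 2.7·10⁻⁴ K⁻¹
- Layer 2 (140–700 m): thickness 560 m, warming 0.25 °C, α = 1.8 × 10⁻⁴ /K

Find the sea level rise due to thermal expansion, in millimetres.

56 mm

Layer 1: 0.82 × 140 × 2.7×10⁻⁴ = 0.030996 m
560 × 0.25 × 1.8×10⁻⁴ = 0.02520 m
Δh = 0.030996 + 0.02520 = 0.056196 m ≈ 56 mm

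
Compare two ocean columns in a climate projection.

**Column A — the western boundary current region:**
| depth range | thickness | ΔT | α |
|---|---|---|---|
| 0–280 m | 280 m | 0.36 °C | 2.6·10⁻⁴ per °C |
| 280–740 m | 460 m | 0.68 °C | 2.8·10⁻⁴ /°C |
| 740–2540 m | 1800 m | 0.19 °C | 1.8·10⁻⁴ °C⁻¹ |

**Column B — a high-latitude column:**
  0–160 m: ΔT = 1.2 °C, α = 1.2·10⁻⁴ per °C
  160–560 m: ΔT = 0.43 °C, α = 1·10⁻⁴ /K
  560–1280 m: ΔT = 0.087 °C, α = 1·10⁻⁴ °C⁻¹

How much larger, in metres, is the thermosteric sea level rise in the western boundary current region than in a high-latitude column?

A 280 × 2.6×10⁻⁴ × 0.36 = 0.026208 m
A Layer 2: 460 × 2.8×10⁻⁴ × 0.68 = 0.087584 m
A 740–2540 m: 1800 × 1.8×10⁻⁴ × 0.19 = 0.06156 m
A total: 0.175352 m
B 1.2×10⁻⁴ × 1.2 × 160 = 0.02304 m
B 1×10⁻⁴ × 0.43 × 400 = 0.01720 m
B 0.087 × 1×10⁻⁴ × 720 = 0.006264 m
B total: 0.046504 m
Difference: 0.175352 − 0.046504 = 0.128848 m

Δh_A − Δh_B ≈ 0.13 m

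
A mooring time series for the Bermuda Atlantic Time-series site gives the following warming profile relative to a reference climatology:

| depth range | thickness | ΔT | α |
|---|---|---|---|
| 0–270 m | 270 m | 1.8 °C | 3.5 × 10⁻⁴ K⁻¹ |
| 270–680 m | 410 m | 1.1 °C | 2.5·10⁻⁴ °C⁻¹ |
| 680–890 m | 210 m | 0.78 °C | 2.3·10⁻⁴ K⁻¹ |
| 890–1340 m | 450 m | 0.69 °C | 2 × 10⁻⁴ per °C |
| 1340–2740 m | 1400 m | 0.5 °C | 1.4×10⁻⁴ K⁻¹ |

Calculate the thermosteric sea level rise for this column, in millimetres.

3.5×10⁻⁴ × 270 × 1.8 = 0.17010 m
1.1 × 410 × 2.5×10⁻⁴ = 0.11275 m
0.78 × 2.3×10⁻⁴ × 210 = 0.037674 m
890–1340 m: 2×10⁻⁴ × 0.69 × 450 = 0.06210 m
1340–2740 m: 1.4×10⁻⁴ × 1400 × 0.5 = 0.09800 m
Δh = 0.17010 + 0.11275 + 0.037674 + 0.06210 + 0.09800 = 0.480624 m ≈ 481 mm

481 mm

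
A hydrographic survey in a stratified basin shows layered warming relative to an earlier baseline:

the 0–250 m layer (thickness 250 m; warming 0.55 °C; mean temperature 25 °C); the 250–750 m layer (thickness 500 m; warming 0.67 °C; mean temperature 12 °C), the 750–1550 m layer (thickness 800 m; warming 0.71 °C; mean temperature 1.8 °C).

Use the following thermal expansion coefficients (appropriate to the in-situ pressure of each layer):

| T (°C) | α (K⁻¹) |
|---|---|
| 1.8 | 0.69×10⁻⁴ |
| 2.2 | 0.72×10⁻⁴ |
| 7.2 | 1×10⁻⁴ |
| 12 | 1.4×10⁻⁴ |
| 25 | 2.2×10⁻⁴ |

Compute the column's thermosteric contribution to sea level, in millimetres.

Layer 1 at 25 °C → α = 2.2×10⁻⁴ K⁻¹
Layer 2 at 12 °C → α = 1.4×10⁻⁴ K⁻¹
Layer 3 at 1.8 °C → α = 0.69×10⁻⁴ K⁻¹
0–250 m: 2.2×10⁻⁴ × 250 × 0.55 = 0.03025 m
1.4×10⁻⁴ × 0.67 × 500 = 0.04690 m
750–1550 m: 0.71 × 0.69×10⁻⁴ × 800 = 0.039192 m
Δh = 0.03025 + 0.04690 + 0.039192 = 0.116342 m

120 mm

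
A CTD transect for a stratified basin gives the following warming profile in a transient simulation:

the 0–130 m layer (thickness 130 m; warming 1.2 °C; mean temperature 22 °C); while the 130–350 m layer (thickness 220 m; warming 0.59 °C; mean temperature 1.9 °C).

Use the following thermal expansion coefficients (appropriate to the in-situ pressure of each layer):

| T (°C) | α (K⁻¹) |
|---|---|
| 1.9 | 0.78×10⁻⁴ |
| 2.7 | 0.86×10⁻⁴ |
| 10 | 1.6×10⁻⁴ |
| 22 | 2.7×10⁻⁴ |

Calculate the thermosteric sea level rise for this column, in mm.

Layer 1 at 22 °C → α = 2.7×10⁻⁴ K⁻¹
Layer 2 at 1.9 °C → α = 0.78×10⁻⁴ K⁻¹
Layer 1: 2.7×10⁻⁴ × 130 × 1.2 = 0.04212 m
0.78×10⁻⁴ × 0.59 × 220 = 0.0101244 m
Δh = 0.04212 + 0.0101244 = 0.0522444 m

Δh ≈ 52.2 mm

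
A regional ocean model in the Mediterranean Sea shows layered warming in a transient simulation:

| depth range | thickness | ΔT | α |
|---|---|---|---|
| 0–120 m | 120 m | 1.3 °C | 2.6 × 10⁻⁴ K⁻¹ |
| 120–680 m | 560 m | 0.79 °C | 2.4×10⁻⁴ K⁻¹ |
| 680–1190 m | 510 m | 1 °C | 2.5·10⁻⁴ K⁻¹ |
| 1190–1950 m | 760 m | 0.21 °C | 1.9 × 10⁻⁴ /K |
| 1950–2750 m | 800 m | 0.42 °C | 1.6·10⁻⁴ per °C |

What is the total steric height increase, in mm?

1.3 × 120 × 2.6×10⁻⁴ = 0.04056 m
0.79 × 560 × 2.4×10⁻⁴ = 0.106176 m
1 × 2.5×10⁻⁴ × 510 = 0.12750 m
760 × 1.9×10⁻⁴ × 0.21 = 0.030324 m
1950–2750 m: 0.42 × 800 × 1.6×10⁻⁴ = 0.05376 m
Δh = 0.04056 + 0.106176 + 0.12750 + 0.030324 + 0.05376 = 0.35832 m

358 mm of thermosteric rise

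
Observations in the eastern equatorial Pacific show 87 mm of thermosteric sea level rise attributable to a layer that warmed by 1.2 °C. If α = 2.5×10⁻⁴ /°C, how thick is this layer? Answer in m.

about 290 m

H = Δh/(αΔT) = 0.087 / (2.5×10⁻⁴ × 1.2) = 290.0 m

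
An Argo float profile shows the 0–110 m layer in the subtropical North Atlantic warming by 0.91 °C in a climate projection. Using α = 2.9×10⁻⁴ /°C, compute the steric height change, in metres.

about 0.0290 m

Δh = αΔT·H = 2.9×10⁻⁴ × 0.91 × 110 = 0.029029 m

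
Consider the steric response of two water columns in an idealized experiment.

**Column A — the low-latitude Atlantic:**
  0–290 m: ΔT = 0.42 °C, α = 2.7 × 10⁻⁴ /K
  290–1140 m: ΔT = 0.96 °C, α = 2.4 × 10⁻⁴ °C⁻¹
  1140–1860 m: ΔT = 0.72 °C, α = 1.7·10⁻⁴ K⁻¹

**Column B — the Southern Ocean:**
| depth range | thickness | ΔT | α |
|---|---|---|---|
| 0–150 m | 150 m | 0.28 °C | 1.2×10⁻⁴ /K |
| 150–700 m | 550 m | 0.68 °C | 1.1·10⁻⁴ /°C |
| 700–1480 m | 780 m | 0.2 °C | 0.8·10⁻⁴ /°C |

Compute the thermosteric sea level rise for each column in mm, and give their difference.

A Layer 1: 2.7×10⁻⁴ × 290 × 0.42 = 0.032886 m
A Layer 2: 2.4×10⁻⁴ × 850 × 0.96 = 0.19584 m
A 720 × 0.72 × 1.7×10⁻⁴ = 0.088128 m
A total: 0.316854 m
B 0–150 m: 1.2×10⁻⁴ × 0.28 × 150 = 0.00504 m
B Layer 2: 1.1×10⁻⁴ × 0.68 × 550 = 0.04114 m
B 700–1480 m: 0.2 × 780 × 0.8×10⁻⁴ = 0.01248 m
B total: 0.05866 m
Difference: 0.316854 − 0.05866 = 0.258194 m

A: 317 mm; B: 58.7 mm; difference 258 mm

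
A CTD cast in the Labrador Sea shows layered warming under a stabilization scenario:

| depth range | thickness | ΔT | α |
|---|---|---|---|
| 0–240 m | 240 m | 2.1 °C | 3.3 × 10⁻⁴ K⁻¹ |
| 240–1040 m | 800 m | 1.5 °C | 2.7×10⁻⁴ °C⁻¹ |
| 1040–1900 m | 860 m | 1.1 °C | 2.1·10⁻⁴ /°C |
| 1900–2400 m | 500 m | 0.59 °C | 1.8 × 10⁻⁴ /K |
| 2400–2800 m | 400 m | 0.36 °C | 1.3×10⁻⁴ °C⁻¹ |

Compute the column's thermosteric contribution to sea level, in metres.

Layer 1: 2.1 × 3.3×10⁻⁴ × 240 = 0.16632 m
1.5 × 2.7×10⁻⁴ × 800 = 0.32400 m
1.1 × 860 × 2.1×10⁻⁴ = 0.19866 m
1900–2400 m: 1.8×10⁻⁴ × 0.59 × 500 = 0.05310 m
Layer 5: 1.3×10⁻⁴ × 400 × 0.36 = 0.01872 m
Δh = 0.16632 + 0.32400 + 0.19866 + 0.05310 + 0.01872 = 0.76080 m ≈ 0.761 m

0.761 m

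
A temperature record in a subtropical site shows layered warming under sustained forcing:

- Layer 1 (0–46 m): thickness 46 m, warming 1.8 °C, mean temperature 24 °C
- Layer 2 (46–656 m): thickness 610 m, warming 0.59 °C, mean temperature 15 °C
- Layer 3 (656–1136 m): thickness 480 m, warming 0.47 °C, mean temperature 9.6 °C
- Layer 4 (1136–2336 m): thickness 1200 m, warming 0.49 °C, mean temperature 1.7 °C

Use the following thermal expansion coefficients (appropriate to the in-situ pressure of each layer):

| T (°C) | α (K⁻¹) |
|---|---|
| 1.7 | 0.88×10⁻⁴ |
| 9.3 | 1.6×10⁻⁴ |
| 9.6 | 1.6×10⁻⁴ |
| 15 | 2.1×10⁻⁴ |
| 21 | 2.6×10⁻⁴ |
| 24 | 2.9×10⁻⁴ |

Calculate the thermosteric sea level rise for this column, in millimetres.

Layer 1 at 24 °C → α = 2.9×10⁻⁴ K⁻¹
Layer 2 at 15 °C → α = 2.1×10⁻⁴ K⁻¹
Layer 3 at 9.6 °C → α = 1.6×10⁻⁴ K⁻¹
Layer 4 at 1.7 °C → α = 0.88×10⁻⁴ K⁻¹
Layer 1: 1.8 × 46 × 2.9×10⁻⁴ = 0.024012 m
Layer 2: 0.59 × 2.1×10⁻⁴ × 610 = 0.075579 m
1.6×10⁻⁴ × 480 × 0.47 = 0.036096 m
Layer 4: 0.49 × 1200 × 0.88×10⁻⁴ = 0.051744 m
Δh = 0.024012 + 0.075579 + 0.036096 + 0.051744 = 0.187431 m ≈ 187 mm

Δh = 187 mm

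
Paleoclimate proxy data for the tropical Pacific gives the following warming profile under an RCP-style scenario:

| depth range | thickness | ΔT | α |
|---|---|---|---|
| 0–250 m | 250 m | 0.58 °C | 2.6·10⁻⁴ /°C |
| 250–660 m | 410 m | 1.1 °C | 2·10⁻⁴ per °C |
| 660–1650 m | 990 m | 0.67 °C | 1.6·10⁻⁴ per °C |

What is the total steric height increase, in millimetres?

0–250 m: 250 × 2.6×10⁻⁴ × 0.58 = 0.03770 m
Layer 2: 410 × 1.1 × 2×10⁻⁴ = 0.09020 m
Layer 3: 1.6×10⁻⁴ × 990 × 0.67 = 0.106128 m
Δh = 0.03770 + 0.09020 + 0.106128 = 0.234028 m

234 mm of thermosteric rise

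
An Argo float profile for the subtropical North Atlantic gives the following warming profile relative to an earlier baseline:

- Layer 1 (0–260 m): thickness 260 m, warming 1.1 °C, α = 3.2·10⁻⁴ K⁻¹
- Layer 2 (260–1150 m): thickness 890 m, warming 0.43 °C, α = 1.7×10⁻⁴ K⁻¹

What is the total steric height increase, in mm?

157 mm

Layer 1: 1.1 × 3.2×10⁻⁴ × 260 = 0.09152 m
Layer 2: 1.7×10⁻⁴ × 890 × 0.43 = 0.065059 m
Δh = 0.09152 + 0.065059 = 0.156579 m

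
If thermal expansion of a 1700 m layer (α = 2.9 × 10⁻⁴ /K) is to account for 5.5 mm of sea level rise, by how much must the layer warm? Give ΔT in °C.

0.011 °C

ΔT = Δh/(αH) = 0.0055 / (2.9×10⁻⁴ × 1700) ≈ 0.01116 °C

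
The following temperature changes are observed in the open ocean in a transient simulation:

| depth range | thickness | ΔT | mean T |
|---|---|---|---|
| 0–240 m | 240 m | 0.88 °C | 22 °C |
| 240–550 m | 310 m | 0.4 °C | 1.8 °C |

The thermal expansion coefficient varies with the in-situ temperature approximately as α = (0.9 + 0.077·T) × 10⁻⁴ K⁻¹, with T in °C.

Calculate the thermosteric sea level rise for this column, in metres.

0.068 m

Layer 1: α = (0.9 + 0.077×22)×10⁻⁴ = 2.594×10⁻⁴ K⁻¹
Layer 2: α = (0.9 + 0.077×1.8)×10⁻⁴ = 1.0386×10⁻⁴ K⁻¹
2.594×10⁻⁴ × 0.88 × 240 = 0.05478528 m
Layer 2: 1.0386×10⁻⁴ × 310 × 0.4 = 0.01287864 m
Δh = 0.05478528 + 0.01287864 = 0.06766392 m ≈ 0.068 m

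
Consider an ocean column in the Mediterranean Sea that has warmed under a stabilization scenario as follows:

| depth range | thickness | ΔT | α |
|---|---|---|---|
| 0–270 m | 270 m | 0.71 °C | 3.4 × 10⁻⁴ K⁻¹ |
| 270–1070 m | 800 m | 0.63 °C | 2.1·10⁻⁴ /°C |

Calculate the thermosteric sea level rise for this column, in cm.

Layer 1: 270 × 3.4×10⁻⁴ × 0.71 = 0.065178 m
270–1070 m: 2.1×10⁻⁴ × 800 × 0.63 = 0.10584 m
Δh = 0.065178 + 0.10584 = 0.171018 m ≈ 17.1 cm

about 17.1 cm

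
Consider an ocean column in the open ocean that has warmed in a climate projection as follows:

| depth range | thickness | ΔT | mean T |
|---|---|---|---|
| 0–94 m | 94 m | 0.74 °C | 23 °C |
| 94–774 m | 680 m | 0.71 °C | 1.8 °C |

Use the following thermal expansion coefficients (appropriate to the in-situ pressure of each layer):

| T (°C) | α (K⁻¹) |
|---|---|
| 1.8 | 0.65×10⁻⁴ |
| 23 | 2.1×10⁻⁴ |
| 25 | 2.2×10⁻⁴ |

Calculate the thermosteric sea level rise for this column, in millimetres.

46.0 mm of thermosteric rise

Layer 1 at 23 °C → α = 2.1×10⁻⁴ K⁻¹
Layer 2 at 1.8 °C → α = 0.65×10⁻⁴ K⁻¹
0–94 m: 2.1×10⁻⁴ × 94 × 0.74 = 0.0146076 m
94–774 m: 680 × 0.71 × 0.65×10⁻⁴ = 0.031382 m
Δh = 0.0146076 + 0.031382 = 0.0459896 m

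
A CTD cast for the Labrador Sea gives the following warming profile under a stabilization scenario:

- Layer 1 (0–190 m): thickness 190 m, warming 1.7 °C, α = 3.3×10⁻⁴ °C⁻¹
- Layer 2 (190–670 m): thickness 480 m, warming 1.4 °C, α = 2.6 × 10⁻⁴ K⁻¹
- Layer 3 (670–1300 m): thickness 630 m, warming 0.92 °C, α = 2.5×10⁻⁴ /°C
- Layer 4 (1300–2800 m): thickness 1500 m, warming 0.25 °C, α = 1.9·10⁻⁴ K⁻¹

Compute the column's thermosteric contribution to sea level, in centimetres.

50 cm of thermosteric rise

190 × 3.3×10⁻⁴ × 1.7 = 0.10659 m
190–670 m: 1.4 × 2.6×10⁻⁴ × 480 = 0.17472 m
670–1300 m: 630 × 2.5×10⁻⁴ × 0.92 = 0.14490 m
Layer 4: 0.25 × 1500 × 1.9×10⁻⁴ = 0.07125 m
Δh = 0.10659 + 0.17472 + 0.14490 + 0.07125 = 0.49746 m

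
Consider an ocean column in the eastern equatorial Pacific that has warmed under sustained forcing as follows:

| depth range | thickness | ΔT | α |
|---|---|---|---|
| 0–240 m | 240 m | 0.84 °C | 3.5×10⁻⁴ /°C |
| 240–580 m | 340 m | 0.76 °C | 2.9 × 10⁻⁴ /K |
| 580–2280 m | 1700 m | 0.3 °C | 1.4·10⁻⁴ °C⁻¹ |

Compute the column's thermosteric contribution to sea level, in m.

240 × 3.5×10⁻⁴ × 0.84 = 0.07056 m
240–580 m: 340 × 2.9×10⁻⁴ × 0.76 = 0.074936 m
580–2280 m: 1.4×10⁻⁴ × 0.3 × 1700 = 0.07140 m
Δh = 0.07056 + 0.074936 + 0.07140 = 0.216896 m

0.22 m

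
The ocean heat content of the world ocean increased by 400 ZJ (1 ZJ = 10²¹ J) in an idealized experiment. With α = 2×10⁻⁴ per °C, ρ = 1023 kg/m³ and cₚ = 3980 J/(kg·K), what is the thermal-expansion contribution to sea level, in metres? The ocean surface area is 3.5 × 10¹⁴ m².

Δh ≈ 0.0561 m

Per unit area: Q = 400×10²¹ / (3.5×10¹⁴) ≈ 1.143×10⁹ J/m²
Δh = αQ/(ρcₚ) = 2×10⁻⁴ × 1.143×10⁹ / (1023 × 3980) ≈ 0.056146 m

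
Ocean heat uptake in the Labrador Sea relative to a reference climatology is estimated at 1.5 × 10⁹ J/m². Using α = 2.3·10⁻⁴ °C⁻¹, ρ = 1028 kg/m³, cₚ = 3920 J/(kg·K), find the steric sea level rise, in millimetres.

Δh = 85.6 mm

Δh = αQ/(ρcₚ) = 2.3×10⁻⁴ × 1.5×10⁹ / (1028 × 3920) ≈ 0.085613 m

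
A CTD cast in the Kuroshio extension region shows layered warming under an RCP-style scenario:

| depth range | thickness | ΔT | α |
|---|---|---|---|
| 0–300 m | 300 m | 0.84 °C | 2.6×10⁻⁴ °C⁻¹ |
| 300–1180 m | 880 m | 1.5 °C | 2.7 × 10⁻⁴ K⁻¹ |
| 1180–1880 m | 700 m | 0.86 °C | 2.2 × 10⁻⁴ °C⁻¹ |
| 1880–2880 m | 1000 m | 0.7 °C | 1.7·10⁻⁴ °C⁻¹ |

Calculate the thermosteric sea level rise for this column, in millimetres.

0.84 × 300 × 2.6×10⁻⁴ = 0.06552 m
2.7×10⁻⁴ × 880 × 1.5 = 0.35640 m
1180–1880 m: 2.2×10⁻⁴ × 700 × 0.86 = 0.13244 m
0.7 × 1000 × 1.7×10⁻⁴ = 0.11900 m
Δh = 0.06552 + 0.35640 + 0.13244 + 0.11900 = 0.67336 m

Δh = 673 mm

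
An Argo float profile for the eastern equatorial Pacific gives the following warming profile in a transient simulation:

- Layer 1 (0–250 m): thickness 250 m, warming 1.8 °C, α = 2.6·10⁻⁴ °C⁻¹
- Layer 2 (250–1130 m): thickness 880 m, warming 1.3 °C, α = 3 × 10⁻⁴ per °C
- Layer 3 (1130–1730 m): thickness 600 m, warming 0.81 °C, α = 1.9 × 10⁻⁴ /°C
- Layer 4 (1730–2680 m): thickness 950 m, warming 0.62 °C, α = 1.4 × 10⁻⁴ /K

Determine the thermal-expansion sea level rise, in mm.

2.6×10⁻⁴ × 1.8 × 250 = 0.11700 m
250–1130 m: 3×10⁻⁴ × 880 × 1.3 = 0.34320 m
Layer 3: 1.9×10⁻⁴ × 600 × 0.81 = 0.09234 m
Layer 4: 1.4×10⁻⁴ × 0.62 × 950 = 0.08246 m
Δh = 0.11700 + 0.34320 + 0.09234 + 0.08246 = 0.63500 m

640 mm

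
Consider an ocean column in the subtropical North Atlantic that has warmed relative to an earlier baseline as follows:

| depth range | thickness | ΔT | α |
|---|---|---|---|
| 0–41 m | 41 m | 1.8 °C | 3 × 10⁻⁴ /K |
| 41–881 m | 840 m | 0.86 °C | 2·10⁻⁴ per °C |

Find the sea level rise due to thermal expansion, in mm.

1.8 × 41 × 3×10⁻⁴ = 0.02214 m
41–881 m: 0.86 × 840 × 2×10⁻⁴ = 0.14448 m
Δh = 0.02214 + 0.14448 = 0.16662 m ≈ 170 mm

about 170 mm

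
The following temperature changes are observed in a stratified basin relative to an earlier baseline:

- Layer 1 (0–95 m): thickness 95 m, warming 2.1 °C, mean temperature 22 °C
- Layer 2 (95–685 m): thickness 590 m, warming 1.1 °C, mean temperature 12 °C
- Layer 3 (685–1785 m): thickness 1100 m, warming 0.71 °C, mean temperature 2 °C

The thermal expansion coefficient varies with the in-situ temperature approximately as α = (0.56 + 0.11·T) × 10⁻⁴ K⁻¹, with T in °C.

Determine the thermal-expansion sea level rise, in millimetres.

242 mm of thermosteric rise

Layer 1: α = (0.56 + 0.11×22)×10⁻⁴ = 2.98×10⁻⁴ K⁻¹
Layer 2: α = (0.56 + 0.11×12)×10⁻⁴ = 1.88×10⁻⁴ K⁻¹
Layer 3: α = (0.56 + 0.11×2)×10⁻⁴ = 0.78×10⁻⁴ K⁻¹
Layer 1: 95 × 2.1 × 2.98×10⁻⁴ = 0.059451 m
Layer 2: 1.1 × 1.88×10⁻⁴ × 590 = 0.122012 m
685–1785 m: 1100 × 0.71 × 0.78×10⁻⁴ = 0.060918 m
Δh = 0.059451 + 0.122012 + 0.060918 = 0.242381 m ≈ 242 mm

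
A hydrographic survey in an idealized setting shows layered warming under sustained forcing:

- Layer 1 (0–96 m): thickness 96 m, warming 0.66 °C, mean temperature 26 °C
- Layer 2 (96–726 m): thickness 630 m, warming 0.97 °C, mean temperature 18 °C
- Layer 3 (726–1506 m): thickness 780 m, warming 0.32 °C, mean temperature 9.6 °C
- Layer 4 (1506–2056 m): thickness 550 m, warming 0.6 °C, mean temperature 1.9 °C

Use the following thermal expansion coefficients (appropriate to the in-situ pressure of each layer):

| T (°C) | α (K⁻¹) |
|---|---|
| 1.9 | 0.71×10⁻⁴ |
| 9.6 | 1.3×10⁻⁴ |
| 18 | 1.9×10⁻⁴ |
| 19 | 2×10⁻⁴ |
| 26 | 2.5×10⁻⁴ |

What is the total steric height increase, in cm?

Δh = 19 cm

Layer 1 at 26 °C → α = 2.5×10⁻⁴ K⁻¹
Layer 2 at 18 °C → α = 1.9×10⁻⁴ K⁻¹
Layer 3 at 9.6 °C → α = 1.3×10⁻⁴ K⁻¹
Layer 4 at 1.9 °C → α = 0.71×10⁻⁴ K⁻¹
0.66 × 96 × 2.5×10⁻⁴ = 0.01584 m
1.9×10⁻⁴ × 0.97 × 630 = 0.116109 m
726–1506 m: 0.32 × 780 × 1.3×10⁻⁴ = 0.032448 m
550 × 0.71×10⁻⁴ × 0.6 = 0.02343 m
Δh = 0.01584 + 0.116109 + 0.032448 + 0.02343 = 0.187827 m ≈ 19 cm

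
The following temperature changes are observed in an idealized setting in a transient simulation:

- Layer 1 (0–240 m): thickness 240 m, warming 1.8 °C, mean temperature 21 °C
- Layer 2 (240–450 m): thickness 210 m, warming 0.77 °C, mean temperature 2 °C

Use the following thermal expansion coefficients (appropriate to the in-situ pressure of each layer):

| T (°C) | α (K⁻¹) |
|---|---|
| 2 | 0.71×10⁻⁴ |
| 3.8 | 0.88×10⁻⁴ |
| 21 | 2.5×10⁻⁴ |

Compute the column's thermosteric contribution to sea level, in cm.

Layer 1 at 21 °C → α = 2.5×10⁻⁴ K⁻¹
Layer 2 at 2 °C → α = 0.71×10⁻⁴ K⁻¹
Layer 1: 2.5×10⁻⁴ × 1.8 × 240 = 0.10800 m
0.71×10⁻⁴ × 0.77 × 210 = 0.0114807 m
Δh = 0.10800 + 0.0114807 = 0.1194807 m

Δh ≈ 11.9 cm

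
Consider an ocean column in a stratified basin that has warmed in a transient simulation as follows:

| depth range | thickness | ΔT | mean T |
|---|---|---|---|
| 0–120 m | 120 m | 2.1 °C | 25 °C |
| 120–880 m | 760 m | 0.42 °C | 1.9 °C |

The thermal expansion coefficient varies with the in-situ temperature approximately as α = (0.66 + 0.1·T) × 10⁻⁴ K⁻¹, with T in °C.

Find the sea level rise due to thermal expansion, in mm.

110 mm

Layer 1: α = (0.66 + 0.1×25)×10⁻⁴ = 3.16×10⁻⁴ K⁻¹
Layer 2: α = (0.66 + 0.1×1.9)×10⁻⁴ = 0.85×10⁻⁴ K⁻¹
Layer 1: 120 × 2.1 × 3.16×10⁻⁴ = 0.079632 m
760 × 0.42 × 0.85×10⁻⁴ = 0.027132 m
Δh = 0.079632 + 0.027132 = 0.106764 m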